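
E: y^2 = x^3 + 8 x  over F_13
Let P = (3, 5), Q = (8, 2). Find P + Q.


P != Q, so use the chord formula.
s = (y2 - y1) / (x2 - x1) = (10) / (5) mod 13 = 2
x3 = s^2 - x1 - x2 mod 13 = 2^2 - 3 - 8 = 6
y3 = s (x1 - x3) - y1 mod 13 = 2 * (3 - 6) - 5 = 2

P + Q = (6, 2)


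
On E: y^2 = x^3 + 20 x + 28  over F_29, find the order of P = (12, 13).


Compute successive multiples of P until we hit O:
  1P = (12, 13)
  2P = (21, 9)
  3P = (3, 12)
  4P = (9, 26)
  5P = (1, 7)
  6P = (0, 12)
  7P = (16, 6)
  8P = (24, 8)
  ... (continuing to 19P)
  19P = O

ord(P) = 19


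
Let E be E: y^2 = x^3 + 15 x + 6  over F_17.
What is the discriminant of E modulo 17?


4 a^3 + 27 b^2 = 4*15^3 + 27*6^2 = 13500 + 972 = 14472
Delta = -16 * (14472) = -231552
Delta mod 17 = 5

Delta = 5 (mod 17)


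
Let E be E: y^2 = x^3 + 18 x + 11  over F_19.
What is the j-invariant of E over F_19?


Delta = -16(4 a^3 + 27 b^2) mod 19 = 4
-1728 * (4 a)^3 = -1728 * (4*18)^3 mod 19 = 12
j = 12 * 4^(-1) mod 19 = 3

j = 3 (mod 19)


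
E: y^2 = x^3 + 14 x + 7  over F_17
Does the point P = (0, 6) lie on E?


Check whether y^2 = x^3 + 14 x + 7 (mod 17) for (x, y) = (0, 6).
LHS: y^2 = 6^2 mod 17 = 2
RHS: x^3 + 14 x + 7 = 0^3 + 14*0 + 7 mod 17 = 7
LHS != RHS

No, not on the curve


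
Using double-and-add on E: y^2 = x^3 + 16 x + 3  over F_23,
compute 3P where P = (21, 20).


k = 3 = 11_2 (binary, LSB first: 11)
Double-and-add from P = (21, 20):
  bit 0 = 1: acc = O + (21, 20) = (21, 20)
  bit 1 = 1: acc = (21, 20) + (13, 4) = (16, 13)

3P = (16, 13)


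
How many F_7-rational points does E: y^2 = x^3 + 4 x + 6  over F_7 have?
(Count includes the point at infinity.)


For each x in F_7, count y with y^2 = x^3 + 4 x + 6 mod 7:
  x = 1: RHS = 4, y in [2, 5]  -> 2 point(s)
  x = 2: RHS = 1, y in [1, 6]  -> 2 point(s)
  x = 4: RHS = 2, y in [3, 4]  -> 2 point(s)
  x = 5: RHS = 4, y in [2, 5]  -> 2 point(s)
  x = 6: RHS = 1, y in [1, 6]  -> 2 point(s)
Affine points: 10. Add the point at infinity: total = 11.

#E(F_7) = 11


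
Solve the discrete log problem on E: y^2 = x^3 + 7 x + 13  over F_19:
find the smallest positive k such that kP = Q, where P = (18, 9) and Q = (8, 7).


Enumerate multiples of P until we hit Q = (8, 7):
  1P = (18, 9)
  2P = (7, 14)
  3P = (3, 17)
  4P = (2, 4)
  5P = (6, 9)
  6P = (14, 10)
  7P = (12, 18)
  8P = (15, 15)
  9P = (9, 11)
  10P = (8, 12)
  11P = (10, 0)
  12P = (8, 7)
Match found at i = 12.

k = 12


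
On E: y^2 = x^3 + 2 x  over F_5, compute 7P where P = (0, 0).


k = 7 = 111_2 (binary, LSB first: 111)
Double-and-add from P = (0, 0):
  bit 0 = 1: acc = O + (0, 0) = (0, 0)
  bit 1 = 1: acc = (0, 0) + O = (0, 0)
  bit 2 = 1: acc = (0, 0) + O = (0, 0)

7P = (0, 0)


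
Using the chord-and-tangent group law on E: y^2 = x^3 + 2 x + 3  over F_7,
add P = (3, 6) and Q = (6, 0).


P != Q, so use the chord formula.
s = (y2 - y1) / (x2 - x1) = (1) / (3) mod 7 = 5
x3 = s^2 - x1 - x2 mod 7 = 5^2 - 3 - 6 = 2
y3 = s (x1 - x3) - y1 mod 7 = 5 * (3 - 2) - 6 = 6

P + Q = (2, 6)


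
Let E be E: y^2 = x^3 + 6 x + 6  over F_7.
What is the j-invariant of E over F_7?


Delta = -16(4 a^3 + 27 b^2) mod 7 = 3
-1728 * (4 a)^3 = -1728 * (4*6)^3 mod 7 = 6
j = 6 * 3^(-1) mod 7 = 2

j = 2 (mod 7)


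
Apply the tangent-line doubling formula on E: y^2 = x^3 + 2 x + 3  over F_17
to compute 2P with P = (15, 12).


Doubling: s = (3 x1^2 + a) / (2 y1)
s = (3*15^2 + 2) / (2*12) mod 17 = 2
x3 = s^2 - 2 x1 mod 17 = 2^2 - 2*15 = 8
y3 = s (x1 - x3) - y1 mod 17 = 2 * (15 - 8) - 12 = 2

2P = (8, 2)


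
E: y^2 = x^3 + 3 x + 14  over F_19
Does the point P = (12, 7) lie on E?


Check whether y^2 = x^3 + 3 x + 14 (mod 19) for (x, y) = (12, 7).
LHS: y^2 = 7^2 mod 19 = 11
RHS: x^3 + 3 x + 14 = 12^3 + 3*12 + 14 mod 19 = 11
LHS = RHS

Yes, on the curve


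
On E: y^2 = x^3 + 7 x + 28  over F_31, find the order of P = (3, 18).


Compute successive multiples of P until we hit O:
  1P = (3, 18)
  2P = (8, 10)
  3P = (30, 19)
  4P = (0, 20)
  5P = (25, 7)
  6P = (11, 17)
  7P = (2, 9)
  8P = (14, 7)
  ... (continuing to 37P)
  37P = O

ord(P) = 37


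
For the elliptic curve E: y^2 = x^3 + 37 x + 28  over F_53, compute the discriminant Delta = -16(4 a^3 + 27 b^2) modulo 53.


4 a^3 + 27 b^2 = 4*37^3 + 27*28^2 = 202612 + 21168 = 223780
Delta = -16 * (223780) = -3580480
Delta mod 53 = 41

Delta = 41 (mod 53)


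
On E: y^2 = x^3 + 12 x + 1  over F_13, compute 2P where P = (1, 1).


Doubling: s = (3 x1^2 + a) / (2 y1)
s = (3*1^2 + 12) / (2*1) mod 13 = 1
x3 = s^2 - 2 x1 mod 13 = 1^2 - 2*1 = 12
y3 = s (x1 - x3) - y1 mod 13 = 1 * (1 - 12) - 1 = 1

2P = (12, 1)


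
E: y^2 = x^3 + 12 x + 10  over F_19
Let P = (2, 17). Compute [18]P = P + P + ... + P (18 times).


k = 18 = 10010_2 (binary, LSB first: 01001)
Double-and-add from P = (2, 17):
  bit 0 = 0: acc unchanged = O
  bit 1 = 1: acc = O + (13, 11) = (13, 11)
  bit 2 = 0: acc unchanged = (13, 11)
  bit 3 = 0: acc unchanged = (13, 11)
  bit 4 = 1: acc = (13, 11) + (12, 1) = (18, 15)

18P = (18, 15)


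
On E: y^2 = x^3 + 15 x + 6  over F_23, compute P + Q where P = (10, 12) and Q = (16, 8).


P != Q, so use the chord formula.
s = (y2 - y1) / (x2 - x1) = (19) / (6) mod 23 = 7
x3 = s^2 - x1 - x2 mod 23 = 7^2 - 10 - 16 = 0
y3 = s (x1 - x3) - y1 mod 23 = 7 * (10 - 0) - 12 = 12

P + Q = (0, 12)


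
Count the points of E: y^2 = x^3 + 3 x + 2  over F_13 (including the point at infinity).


For each x in F_13, count y with y^2 = x^3 + 3 x + 2 mod 13:
  x = 2: RHS = 3, y in [4, 9]  -> 2 point(s)
  x = 3: RHS = 12, y in [5, 8]  -> 2 point(s)
  x = 4: RHS = 0, y in [0]  -> 1 point(s)
  x = 5: RHS = 12, y in [5, 8]  -> 2 point(s)
  x = 9: RHS = 4, y in [2, 11]  -> 2 point(s)
  x = 11: RHS = 1, y in [1, 12]  -> 2 point(s)
Affine points: 11. Add the point at infinity: total = 12.

#E(F_13) = 12


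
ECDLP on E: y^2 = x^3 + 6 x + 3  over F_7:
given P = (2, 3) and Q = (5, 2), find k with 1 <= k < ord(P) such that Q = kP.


Enumerate multiples of P until we hit Q = (5, 2):
  1P = (2, 3)
  2P = (5, 2)
Match found at i = 2.

k = 2


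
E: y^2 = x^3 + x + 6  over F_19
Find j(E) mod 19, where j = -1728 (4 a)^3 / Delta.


Delta = -16(4 a^3 + 27 b^2) mod 19 = 2
-1728 * (4 a)^3 = -1728 * (4*1)^3 mod 19 = 7
j = 7 * 2^(-1) mod 19 = 13

j = 13 (mod 19)


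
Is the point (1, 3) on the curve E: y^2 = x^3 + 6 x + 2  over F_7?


Check whether y^2 = x^3 + 6 x + 2 (mod 7) for (x, y) = (1, 3).
LHS: y^2 = 3^2 mod 7 = 2
RHS: x^3 + 6 x + 2 = 1^3 + 6*1 + 2 mod 7 = 2
LHS = RHS

Yes, on the curve


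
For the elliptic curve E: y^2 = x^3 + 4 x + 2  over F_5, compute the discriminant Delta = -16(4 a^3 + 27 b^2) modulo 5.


4 a^3 + 27 b^2 = 4*4^3 + 27*2^2 = 256 + 108 = 364
Delta = -16 * (364) = -5824
Delta mod 5 = 1

Delta = 1 (mod 5)


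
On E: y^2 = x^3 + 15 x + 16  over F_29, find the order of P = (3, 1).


Compute successive multiples of P until we hit O:
  1P = (3, 1)
  2P = (0, 4)
  3P = (27, 23)
  4P = (23, 0)
  5P = (27, 6)
  6P = (0, 25)
  7P = (3, 28)
  8P = O

ord(P) = 8


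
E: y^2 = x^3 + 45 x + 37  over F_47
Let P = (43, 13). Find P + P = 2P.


Doubling: s = (3 x1^2 + a) / (2 y1)
s = (3*43^2 + 45) / (2*13) mod 47 = 9
x3 = s^2 - 2 x1 mod 47 = 9^2 - 2*43 = 42
y3 = s (x1 - x3) - y1 mod 47 = 9 * (43 - 42) - 13 = 43

2P = (42, 43)


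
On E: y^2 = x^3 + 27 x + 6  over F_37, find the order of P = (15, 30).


Compute successive multiples of P until we hit O:
  1P = (15, 30)
  2P = (34, 3)
  3P = (18, 21)
  4P = (13, 1)
  5P = (25, 10)
  6P = (1, 16)
  7P = (22, 0)
  8P = (1, 21)
  ... (continuing to 14P)
  14P = O

ord(P) = 14


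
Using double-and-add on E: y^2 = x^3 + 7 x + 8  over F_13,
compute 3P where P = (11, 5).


k = 3 = 11_2 (binary, LSB first: 11)
Double-and-add from P = (11, 5):
  bit 0 = 1: acc = O + (11, 5) = (11, 5)
  bit 1 = 1: acc = (11, 5) + (8, 2) = (8, 11)

3P = (8, 11)


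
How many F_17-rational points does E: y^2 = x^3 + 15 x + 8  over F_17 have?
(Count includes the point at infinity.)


For each x in F_17, count y with y^2 = x^3 + 15 x + 8 mod 17:
  x = 0: RHS = 8, y in [5, 12]  -> 2 point(s)
  x = 4: RHS = 13, y in [8, 9]  -> 2 point(s)
  x = 5: RHS = 4, y in [2, 15]  -> 2 point(s)
  x = 6: RHS = 8, y in [5, 12]  -> 2 point(s)
  x = 10: RHS = 2, y in [6, 11]  -> 2 point(s)
  x = 11: RHS = 8, y in [5, 12]  -> 2 point(s)
  x = 14: RHS = 4, y in [2, 15]  -> 2 point(s)
  x = 15: RHS = 4, y in [2, 15]  -> 2 point(s)
  x = 16: RHS = 9, y in [3, 14]  -> 2 point(s)
Affine points: 18. Add the point at infinity: total = 19.

#E(F_17) = 19


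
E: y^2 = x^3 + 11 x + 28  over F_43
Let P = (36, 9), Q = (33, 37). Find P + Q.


P != Q, so use the chord formula.
s = (y2 - y1) / (x2 - x1) = (28) / (40) mod 43 = 5
x3 = s^2 - x1 - x2 mod 43 = 5^2 - 36 - 33 = 42
y3 = s (x1 - x3) - y1 mod 43 = 5 * (36 - 42) - 9 = 4

P + Q = (42, 4)


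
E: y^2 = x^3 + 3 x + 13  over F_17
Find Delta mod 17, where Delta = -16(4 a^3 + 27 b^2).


4 a^3 + 27 b^2 = 4*3^3 + 27*13^2 = 108 + 4563 = 4671
Delta = -16 * (4671) = -74736
Delta mod 17 = 13

Delta = 13 (mod 17)


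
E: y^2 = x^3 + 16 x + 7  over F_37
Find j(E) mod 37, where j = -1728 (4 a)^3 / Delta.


Delta = -16(4 a^3 + 27 b^2) mod 37 = 34
-1728 * (4 a)^3 = -1728 * (4*16)^3 mod 37 = 26
j = 26 * 34^(-1) mod 37 = 16

j = 16 (mod 37)


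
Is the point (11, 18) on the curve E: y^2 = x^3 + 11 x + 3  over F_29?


Check whether y^2 = x^3 + 11 x + 3 (mod 29) for (x, y) = (11, 18).
LHS: y^2 = 18^2 mod 29 = 5
RHS: x^3 + 11 x + 3 = 11^3 + 11*11 + 3 mod 29 = 5
LHS = RHS

Yes, on the curve


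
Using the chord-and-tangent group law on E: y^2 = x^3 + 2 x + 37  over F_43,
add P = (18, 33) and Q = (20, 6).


P != Q, so use the chord formula.
s = (y2 - y1) / (x2 - x1) = (16) / (2) mod 43 = 8
x3 = s^2 - x1 - x2 mod 43 = 8^2 - 18 - 20 = 26
y3 = s (x1 - x3) - y1 mod 43 = 8 * (18 - 26) - 33 = 32

P + Q = (26, 32)


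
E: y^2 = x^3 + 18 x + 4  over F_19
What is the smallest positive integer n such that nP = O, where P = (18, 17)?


Compute successive multiples of P until we hit O:
  1P = (18, 17)
  2P = (7, 6)
  3P = (14, 6)
  4P = (10, 5)
  5P = (17, 13)
  6P = (0, 17)
  7P = (1, 2)
  8P = (4, 11)
  ... (continuing to 23P)
  23P = O

ord(P) = 23


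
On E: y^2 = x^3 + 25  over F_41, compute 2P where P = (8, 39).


Doubling: s = (3 x1^2 + a) / (2 y1)
s = (3*8^2 + 0) / (2*39) mod 41 = 34
x3 = s^2 - 2 x1 mod 41 = 34^2 - 2*8 = 33
y3 = s (x1 - x3) - y1 mod 41 = 34 * (8 - 33) - 39 = 13

2P = (33, 13)


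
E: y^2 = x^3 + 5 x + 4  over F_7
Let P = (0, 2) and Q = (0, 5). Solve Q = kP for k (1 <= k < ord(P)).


Enumerate multiples of P until we hit Q = (0, 5):
  1P = (0, 2)
  2P = (2, 6)
  3P = (2, 1)
  4P = (0, 5)
Match found at i = 4.

k = 4


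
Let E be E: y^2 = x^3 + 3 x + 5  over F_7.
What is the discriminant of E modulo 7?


4 a^3 + 27 b^2 = 4*3^3 + 27*5^2 = 108 + 675 = 783
Delta = -16 * (783) = -12528
Delta mod 7 = 2

Delta = 2 (mod 7)


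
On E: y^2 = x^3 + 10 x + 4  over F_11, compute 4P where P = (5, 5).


k = 4 = 100_2 (binary, LSB first: 001)
Double-and-add from P = (5, 5):
  bit 0 = 0: acc unchanged = O
  bit 1 = 0: acc unchanged = O
  bit 2 = 1: acc = O + (5, 6) = (5, 6)

4P = (5, 6)


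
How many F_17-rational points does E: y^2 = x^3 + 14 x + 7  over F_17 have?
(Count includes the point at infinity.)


For each x in F_17, count y with y^2 = x^3 + 14 x + 7 mod 17:
  x = 2: RHS = 9, y in [3, 14]  -> 2 point(s)
  x = 3: RHS = 8, y in [5, 12]  -> 2 point(s)
  x = 4: RHS = 8, y in [5, 12]  -> 2 point(s)
  x = 5: RHS = 15, y in [7, 10]  -> 2 point(s)
  x = 6: RHS = 1, y in [1, 16]  -> 2 point(s)
  x = 8: RHS = 2, y in [6, 11]  -> 2 point(s)
  x = 10: RHS = 8, y in [5, 12]  -> 2 point(s)
  x = 11: RHS = 13, y in [8, 9]  -> 2 point(s)
  x = 12: RHS = 16, y in [4, 13]  -> 2 point(s)
  x = 16: RHS = 9, y in [3, 14]  -> 2 point(s)
Affine points: 20. Add the point at infinity: total = 21.

#E(F_17) = 21


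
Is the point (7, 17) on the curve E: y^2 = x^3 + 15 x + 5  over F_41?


Check whether y^2 = x^3 + 15 x + 5 (mod 41) for (x, y) = (7, 17).
LHS: y^2 = 17^2 mod 41 = 2
RHS: x^3 + 15 x + 5 = 7^3 + 15*7 + 5 mod 41 = 2
LHS = RHS

Yes, on the curve


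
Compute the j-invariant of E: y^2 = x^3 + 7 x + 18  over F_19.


Delta = -16(4 a^3 + 27 b^2) mod 19 = 17
-1728 * (4 a)^3 = -1728 * (4*7)^3 mod 19 = 7
j = 7 * 17^(-1) mod 19 = 6

j = 6 (mod 19)


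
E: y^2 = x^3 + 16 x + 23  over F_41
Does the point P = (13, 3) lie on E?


Check whether y^2 = x^3 + 16 x + 23 (mod 41) for (x, y) = (13, 3).
LHS: y^2 = 3^2 mod 41 = 9
RHS: x^3 + 16 x + 23 = 13^3 + 16*13 + 23 mod 41 = 9
LHS = RHS

Yes, on the curve


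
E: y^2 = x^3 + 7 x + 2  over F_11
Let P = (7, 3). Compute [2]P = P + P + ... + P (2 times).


k = 2 = 10_2 (binary, LSB first: 01)
Double-and-add from P = (7, 3):
  bit 0 = 0: acc unchanged = O
  bit 1 = 1: acc = O + (8, 8) = (8, 8)

2P = (8, 8)


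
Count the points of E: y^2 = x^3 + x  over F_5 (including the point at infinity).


For each x in F_5, count y with y^2 = x^3 + 1 x + 0 mod 5:
  x = 0: RHS = 0, y in [0]  -> 1 point(s)
  x = 2: RHS = 0, y in [0]  -> 1 point(s)
  x = 3: RHS = 0, y in [0]  -> 1 point(s)
Affine points: 3. Add the point at infinity: total = 4.

#E(F_5) = 4


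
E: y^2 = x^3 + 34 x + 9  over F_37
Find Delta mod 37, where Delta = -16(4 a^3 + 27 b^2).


4 a^3 + 27 b^2 = 4*34^3 + 27*9^2 = 157216 + 2187 = 159403
Delta = -16 * (159403) = -2550448
Delta mod 37 = 36

Delta = 36 (mod 37)


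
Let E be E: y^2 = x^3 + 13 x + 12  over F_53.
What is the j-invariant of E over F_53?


Delta = -16(4 a^3 + 27 b^2) mod 53 = 15
-1728 * (4 a)^3 = -1728 * (4*13)^3 mod 53 = 32
j = 32 * 15^(-1) mod 53 = 41

j = 41 (mod 53)


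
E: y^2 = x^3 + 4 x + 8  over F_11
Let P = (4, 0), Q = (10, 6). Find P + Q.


P != Q, so use the chord formula.
s = (y2 - y1) / (x2 - x1) = (6) / (6) mod 11 = 1
x3 = s^2 - x1 - x2 mod 11 = 1^2 - 4 - 10 = 9
y3 = s (x1 - x3) - y1 mod 11 = 1 * (4 - 9) - 0 = 6

P + Q = (9, 6)


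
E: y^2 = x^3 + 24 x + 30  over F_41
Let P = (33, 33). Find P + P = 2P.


Doubling: s = (3 x1^2 + a) / (2 y1)
s = (3*33^2 + 24) / (2*33) mod 41 = 7
x3 = s^2 - 2 x1 mod 41 = 7^2 - 2*33 = 24
y3 = s (x1 - x3) - y1 mod 41 = 7 * (33 - 24) - 33 = 30

2P = (24, 30)


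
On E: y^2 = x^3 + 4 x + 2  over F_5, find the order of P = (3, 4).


Compute successive multiples of P until we hit O:
  1P = (3, 4)
  2P = (3, 1)
  3P = O

ord(P) = 3


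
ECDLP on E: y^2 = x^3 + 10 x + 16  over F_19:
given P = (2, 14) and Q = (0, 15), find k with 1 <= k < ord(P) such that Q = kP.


Enumerate multiples of P until we hit Q = (0, 15):
  1P = (2, 14)
  2P = (13, 14)
  3P = (4, 5)
  4P = (0, 15)
Match found at i = 4.

k = 4


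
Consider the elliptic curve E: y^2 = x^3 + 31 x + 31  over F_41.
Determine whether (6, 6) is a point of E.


Check whether y^2 = x^3 + 31 x + 31 (mod 41) for (x, y) = (6, 6).
LHS: y^2 = 6^2 mod 41 = 36
RHS: x^3 + 31 x + 31 = 6^3 + 31*6 + 31 mod 41 = 23
LHS != RHS

No, not on the curve


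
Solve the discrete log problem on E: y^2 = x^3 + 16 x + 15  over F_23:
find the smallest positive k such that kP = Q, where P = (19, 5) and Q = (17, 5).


Enumerate multiples of P until we hit Q = (17, 5):
  1P = (19, 5)
  2P = (14, 4)
  3P = (2, 3)
  4P = (20, 3)
  5P = (11, 2)
  6P = (5, 6)
  7P = (1, 20)
  8P = (12, 16)
  9P = (17, 5)
Match found at i = 9.

k = 9


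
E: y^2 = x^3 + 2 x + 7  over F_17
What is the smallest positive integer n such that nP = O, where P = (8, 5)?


Compute successive multiples of P until we hit O:
  1P = (8, 5)
  2P = (2, 6)
  3P = (16, 2)
  4P = (12, 5)
  5P = (14, 12)
  6P = (11, 0)
  7P = (14, 5)
  8P = (12, 12)
  ... (continuing to 12P)
  12P = O

ord(P) = 12


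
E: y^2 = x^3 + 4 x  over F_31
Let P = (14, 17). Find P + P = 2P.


Doubling: s = (3 x1^2 + a) / (2 y1)
s = (3*14^2 + 4) / (2*17) mod 31 = 1
x3 = s^2 - 2 x1 mod 31 = 1^2 - 2*14 = 4
y3 = s (x1 - x3) - y1 mod 31 = 1 * (14 - 4) - 17 = 24

2P = (4, 24)


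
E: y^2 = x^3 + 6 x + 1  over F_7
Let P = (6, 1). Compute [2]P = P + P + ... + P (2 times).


k = 2 = 10_2 (binary, LSB first: 01)
Double-and-add from P = (6, 1):
  bit 0 = 0: acc unchanged = O
  bit 1 = 1: acc = O + (3, 2) = (3, 2)

2P = (3, 2)


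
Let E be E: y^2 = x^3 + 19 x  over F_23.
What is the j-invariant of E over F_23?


Delta = -16(4 a^3 + 27 b^2) mod 23 = 2
-1728 * (4 a)^3 = -1728 * (4*19)^3 mod 23 = 6
j = 6 * 2^(-1) mod 23 = 3

j = 3 (mod 23)


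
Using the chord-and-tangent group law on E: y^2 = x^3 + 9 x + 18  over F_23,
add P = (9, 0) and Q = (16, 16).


P != Q, so use the chord formula.
s = (y2 - y1) / (x2 - x1) = (16) / (7) mod 23 = 22
x3 = s^2 - x1 - x2 mod 23 = 22^2 - 9 - 16 = 22
y3 = s (x1 - x3) - y1 mod 23 = 22 * (9 - 22) - 0 = 13

P + Q = (22, 13)


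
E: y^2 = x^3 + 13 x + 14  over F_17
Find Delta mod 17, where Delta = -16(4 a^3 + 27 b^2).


4 a^3 + 27 b^2 = 4*13^3 + 27*14^2 = 8788 + 5292 = 14080
Delta = -16 * (14080) = -225280
Delta mod 17 = 4

Delta = 4 (mod 17)


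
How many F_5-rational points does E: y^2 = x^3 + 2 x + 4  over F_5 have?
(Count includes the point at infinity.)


For each x in F_5, count y with y^2 = x^3 + 2 x + 4 mod 5:
  x = 0: RHS = 4, y in [2, 3]  -> 2 point(s)
  x = 2: RHS = 1, y in [1, 4]  -> 2 point(s)
  x = 4: RHS = 1, y in [1, 4]  -> 2 point(s)
Affine points: 6. Add the point at infinity: total = 7.

#E(F_5) = 7


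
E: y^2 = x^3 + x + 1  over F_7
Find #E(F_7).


For each x in F_7, count y with y^2 = x^3 + 1 x + 1 mod 7:
  x = 0: RHS = 1, y in [1, 6]  -> 2 point(s)
  x = 2: RHS = 4, y in [2, 5]  -> 2 point(s)
Affine points: 4. Add the point at infinity: total = 5.

#E(F_7) = 5


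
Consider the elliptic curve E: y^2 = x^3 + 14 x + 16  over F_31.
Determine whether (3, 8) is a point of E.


Check whether y^2 = x^3 + 14 x + 16 (mod 31) for (x, y) = (3, 8).
LHS: y^2 = 8^2 mod 31 = 2
RHS: x^3 + 14 x + 16 = 3^3 + 14*3 + 16 mod 31 = 23
LHS != RHS

No, not on the curve


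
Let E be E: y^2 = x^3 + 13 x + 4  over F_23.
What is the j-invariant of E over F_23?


Delta = -16(4 a^3 + 27 b^2) mod 23 = 2
-1728 * (4 a)^3 = -1728 * (4*13)^3 mod 23 = 19
j = 19 * 2^(-1) mod 23 = 21

j = 21 (mod 23)


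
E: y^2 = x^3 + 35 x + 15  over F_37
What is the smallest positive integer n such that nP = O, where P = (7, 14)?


Compute successive multiples of P until we hit O:
  1P = (7, 14)
  2P = (19, 19)
  3P = (14, 17)
  4P = (26, 36)
  5P = (16, 34)
  6P = (13, 22)
  7P = (27, 21)
  8P = (33, 25)
  ... (continuing to 24P)
  24P = O

ord(P) = 24


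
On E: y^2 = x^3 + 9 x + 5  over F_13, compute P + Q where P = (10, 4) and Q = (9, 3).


P != Q, so use the chord formula.
s = (y2 - y1) / (x2 - x1) = (12) / (12) mod 13 = 1
x3 = s^2 - x1 - x2 mod 13 = 1^2 - 10 - 9 = 8
y3 = s (x1 - x3) - y1 mod 13 = 1 * (10 - 8) - 4 = 11

P + Q = (8, 11)


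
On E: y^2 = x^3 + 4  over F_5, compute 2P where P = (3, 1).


Doubling: s = (3 x1^2 + a) / (2 y1)
s = (3*3^2 + 0) / (2*1) mod 5 = 1
x3 = s^2 - 2 x1 mod 5 = 1^2 - 2*3 = 0
y3 = s (x1 - x3) - y1 mod 5 = 1 * (3 - 0) - 1 = 2

2P = (0, 2)


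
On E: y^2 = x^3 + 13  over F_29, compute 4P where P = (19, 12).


k = 4 = 100_2 (binary, LSB first: 001)
Double-and-add from P = (19, 12):
  bit 0 = 0: acc unchanged = O
  bit 1 = 0: acc unchanged = O
  bit 2 = 1: acc = O + (19, 17) = (19, 17)

4P = (19, 17)


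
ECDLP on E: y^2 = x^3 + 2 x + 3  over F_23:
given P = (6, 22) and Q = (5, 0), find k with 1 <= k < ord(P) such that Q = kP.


Enumerate multiples of P until we hit Q = (5, 0):
  1P = (6, 22)
  2P = (0, 16)
  3P = (18, 12)
  4P = (8, 18)
  5P = (13, 15)
  6P = (5, 0)
Match found at i = 6.

k = 6


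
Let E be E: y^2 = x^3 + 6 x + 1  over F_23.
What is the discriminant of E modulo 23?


4 a^3 + 27 b^2 = 4*6^3 + 27*1^2 = 864 + 27 = 891
Delta = -16 * (891) = -14256
Delta mod 23 = 4

Delta = 4 (mod 23)


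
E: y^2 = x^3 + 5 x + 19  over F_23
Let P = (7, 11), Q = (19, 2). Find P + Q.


P != Q, so use the chord formula.
s = (y2 - y1) / (x2 - x1) = (14) / (12) mod 23 = 5
x3 = s^2 - x1 - x2 mod 23 = 5^2 - 7 - 19 = 22
y3 = s (x1 - x3) - y1 mod 23 = 5 * (7 - 22) - 11 = 6

P + Q = (22, 6)


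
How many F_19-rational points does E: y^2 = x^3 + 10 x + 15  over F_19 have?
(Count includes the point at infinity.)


For each x in F_19, count y with y^2 = x^3 + 10 x + 15 mod 19:
  x = 1: RHS = 7, y in [8, 11]  -> 2 point(s)
  x = 2: RHS = 5, y in [9, 10]  -> 2 point(s)
  x = 4: RHS = 5, y in [9, 10]  -> 2 point(s)
  x = 5: RHS = 0, y in [0]  -> 1 point(s)
  x = 6: RHS = 6, y in [5, 14]  -> 2 point(s)
  x = 9: RHS = 17, y in [6, 13]  -> 2 point(s)
  x = 12: RHS = 1, y in [1, 18]  -> 2 point(s)
  x = 13: RHS = 5, y in [9, 10]  -> 2 point(s)
  x = 14: RHS = 11, y in [7, 12]  -> 2 point(s)
  x = 15: RHS = 6, y in [5, 14]  -> 2 point(s)
  x = 17: RHS = 6, y in [5, 14]  -> 2 point(s)
  x = 18: RHS = 4, y in [2, 17]  -> 2 point(s)
Affine points: 23. Add the point at infinity: total = 24.

#E(F_19) = 24


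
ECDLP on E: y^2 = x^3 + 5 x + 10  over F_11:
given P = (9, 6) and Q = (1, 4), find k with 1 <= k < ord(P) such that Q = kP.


Enumerate multiples of P until we hit Q = (1, 4):
  1P = (9, 6)
  2P = (7, 6)
  3P = (6, 5)
  4P = (1, 4)
Match found at i = 4.

k = 4


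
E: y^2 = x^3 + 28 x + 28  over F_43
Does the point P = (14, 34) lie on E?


Check whether y^2 = x^3 + 28 x + 28 (mod 43) for (x, y) = (14, 34).
LHS: y^2 = 34^2 mod 43 = 38
RHS: x^3 + 28 x + 28 = 14^3 + 28*14 + 28 mod 43 = 25
LHS != RHS

No, not on the curve


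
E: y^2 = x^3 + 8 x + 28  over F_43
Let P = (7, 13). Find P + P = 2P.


Doubling: s = (3 x1^2 + a) / (2 y1)
s = (3*7^2 + 8) / (2*13) mod 43 = 1
x3 = s^2 - 2 x1 mod 43 = 1^2 - 2*7 = 30
y3 = s (x1 - x3) - y1 mod 43 = 1 * (7 - 30) - 13 = 7

2P = (30, 7)


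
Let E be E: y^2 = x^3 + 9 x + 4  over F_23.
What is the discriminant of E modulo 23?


4 a^3 + 27 b^2 = 4*9^3 + 27*4^2 = 2916 + 432 = 3348
Delta = -16 * (3348) = -53568
Delta mod 23 = 22

Delta = 22 (mod 23)


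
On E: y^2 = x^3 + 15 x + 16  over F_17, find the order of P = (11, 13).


Compute successive multiples of P until we hit O:
  1P = (11, 13)
  2P = (8, 11)
  3P = (6, 13)
  4P = (0, 4)
  5P = (4, 2)
  6P = (1, 10)
  7P = (9, 8)
  8P = (16, 0)
  ... (continuing to 16P)
  16P = O

ord(P) = 16


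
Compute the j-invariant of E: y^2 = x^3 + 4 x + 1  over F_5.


Delta = -16(4 a^3 + 27 b^2) mod 5 = 2
-1728 * (4 a)^3 = -1728 * (4*4)^3 mod 5 = 2
j = 2 * 2^(-1) mod 5 = 1

j = 1 (mod 5)


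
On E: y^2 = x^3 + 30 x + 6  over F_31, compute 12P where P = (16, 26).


k = 12 = 1100_2 (binary, LSB first: 0011)
Double-and-add from P = (16, 26):
  bit 0 = 0: acc unchanged = O
  bit 1 = 0: acc unchanged = O
  bit 2 = 1: acc = O + (5, 8) = (5, 8)
  bit 3 = 1: acc = (5, 8) + (8, 13) = (7, 30)

12P = (7, 30)


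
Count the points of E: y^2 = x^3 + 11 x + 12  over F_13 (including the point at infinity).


For each x in F_13, count y with y^2 = x^3 + 11 x + 12 mod 13:
  x = 0: RHS = 12, y in [5, 8]  -> 2 point(s)
  x = 2: RHS = 3, y in [4, 9]  -> 2 point(s)
  x = 4: RHS = 3, y in [4, 9]  -> 2 point(s)
  x = 5: RHS = 10, y in [6, 7]  -> 2 point(s)
  x = 7: RHS = 3, y in [4, 9]  -> 2 point(s)
  x = 8: RHS = 1, y in [1, 12]  -> 2 point(s)
  x = 10: RHS = 4, y in [2, 11]  -> 2 point(s)
  x = 12: RHS = 0, y in [0]  -> 1 point(s)
Affine points: 15. Add the point at infinity: total = 16.

#E(F_13) = 16


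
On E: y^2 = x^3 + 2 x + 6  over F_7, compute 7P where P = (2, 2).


k = 7 = 111_2 (binary, LSB first: 111)
Double-and-add from P = (2, 2):
  bit 0 = 1: acc = O + (2, 2) = (2, 2)
  bit 1 = 1: acc = (2, 2) + (3, 5) = (4, 6)
  bit 2 = 1: acc = (4, 6) + (5, 6) = (5, 1)

7P = (5, 1)


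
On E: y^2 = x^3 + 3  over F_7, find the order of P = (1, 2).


Compute successive multiples of P until we hit O:
  1P = (1, 2)
  2P = (6, 3)
  3P = (2, 2)
  4P = (4, 5)
  5P = (3, 3)
  6P = (5, 3)
  7P = (5, 4)
  8P = (3, 4)
  ... (continuing to 13P)
  13P = O

ord(P) = 13


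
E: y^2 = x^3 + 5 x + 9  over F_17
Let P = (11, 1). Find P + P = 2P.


Doubling: s = (3 x1^2 + a) / (2 y1)
s = (3*11^2 + 5) / (2*1) mod 17 = 14
x3 = s^2 - 2 x1 mod 17 = 14^2 - 2*11 = 4
y3 = s (x1 - x3) - y1 mod 17 = 14 * (11 - 4) - 1 = 12

2P = (4, 12)


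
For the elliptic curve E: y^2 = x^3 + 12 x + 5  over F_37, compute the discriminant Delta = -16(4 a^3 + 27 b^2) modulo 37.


4 a^3 + 27 b^2 = 4*12^3 + 27*5^2 = 6912 + 675 = 7587
Delta = -16 * (7587) = -121392
Delta mod 37 = 5

Delta = 5 (mod 37)


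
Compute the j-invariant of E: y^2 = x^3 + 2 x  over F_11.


Delta = -16(4 a^3 + 27 b^2) mod 11 = 5
-1728 * (4 a)^3 = -1728 * (4*2)^3 mod 11 = 5
j = 5 * 5^(-1) mod 11 = 1

j = 1 (mod 11)


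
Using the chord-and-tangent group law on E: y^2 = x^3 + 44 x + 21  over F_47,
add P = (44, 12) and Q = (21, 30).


P != Q, so use the chord formula.
s = (y2 - y1) / (x2 - x1) = (18) / (24) mod 47 = 36
x3 = s^2 - x1 - x2 mod 47 = 36^2 - 44 - 21 = 9
y3 = s (x1 - x3) - y1 mod 47 = 36 * (44 - 9) - 12 = 26

P + Q = (9, 26)


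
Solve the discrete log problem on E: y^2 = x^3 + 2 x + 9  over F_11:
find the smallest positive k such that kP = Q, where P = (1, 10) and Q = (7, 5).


Enumerate multiples of P until we hit Q = (7, 5):
  1P = (1, 10)
  2P = (7, 5)
Match found at i = 2.

k = 2


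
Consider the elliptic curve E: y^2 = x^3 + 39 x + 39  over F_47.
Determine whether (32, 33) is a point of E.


Check whether y^2 = x^3 + 39 x + 39 (mod 47) for (x, y) = (32, 33).
LHS: y^2 = 33^2 mod 47 = 8
RHS: x^3 + 39 x + 39 = 32^3 + 39*32 + 39 mod 47 = 27
LHS != RHS

No, not on the curve


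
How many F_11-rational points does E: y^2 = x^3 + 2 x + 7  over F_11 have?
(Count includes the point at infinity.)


For each x in F_11, count y with y^2 = x^3 + 2 x + 7 mod 11:
  x = 6: RHS = 4, y in [2, 9]  -> 2 point(s)
  x = 7: RHS = 1, y in [1, 10]  -> 2 point(s)
  x = 10: RHS = 4, y in [2, 9]  -> 2 point(s)
Affine points: 6. Add the point at infinity: total = 7.

#E(F_11) = 7


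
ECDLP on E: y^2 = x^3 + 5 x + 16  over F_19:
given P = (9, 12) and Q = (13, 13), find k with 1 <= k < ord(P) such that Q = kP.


Enumerate multiples of P until we hit Q = (13, 13):
  1P = (9, 12)
  2P = (17, 13)
  3P = (4, 10)
  4P = (13, 13)
Match found at i = 4.

k = 4


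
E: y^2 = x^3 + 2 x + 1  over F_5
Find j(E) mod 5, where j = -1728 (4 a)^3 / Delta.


Delta = -16(4 a^3 + 27 b^2) mod 5 = 1
-1728 * (4 a)^3 = -1728 * (4*2)^3 mod 5 = 4
j = 4 * 1^(-1) mod 5 = 4

j = 4 (mod 5)


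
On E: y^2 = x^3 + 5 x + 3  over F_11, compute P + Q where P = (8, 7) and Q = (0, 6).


P != Q, so use the chord formula.
s = (y2 - y1) / (x2 - x1) = (10) / (3) mod 11 = 7
x3 = s^2 - x1 - x2 mod 11 = 7^2 - 8 - 0 = 8
y3 = s (x1 - x3) - y1 mod 11 = 7 * (8 - 8) - 7 = 4

P + Q = (8, 4)


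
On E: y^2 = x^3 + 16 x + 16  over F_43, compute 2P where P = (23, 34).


Doubling: s = (3 x1^2 + a) / (2 y1)
s = (3*23^2 + 16) / (2*34) mod 43 = 28
x3 = s^2 - 2 x1 mod 43 = 28^2 - 2*23 = 7
y3 = s (x1 - x3) - y1 mod 43 = 28 * (23 - 7) - 34 = 27

2P = (7, 27)


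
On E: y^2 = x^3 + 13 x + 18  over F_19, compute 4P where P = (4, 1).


k = 4 = 100_2 (binary, LSB first: 001)
Double-and-add from P = (4, 1):
  bit 0 = 0: acc unchanged = O
  bit 1 = 0: acc unchanged = O
  bit 2 = 1: acc = O + (13, 3) = (13, 3)

4P = (13, 3)


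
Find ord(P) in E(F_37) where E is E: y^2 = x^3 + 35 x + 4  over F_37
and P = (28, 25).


Compute successive multiples of P until we hit O:
  1P = (28, 25)
  2P = (7, 0)
  3P = (28, 12)
  4P = O

ord(P) = 4


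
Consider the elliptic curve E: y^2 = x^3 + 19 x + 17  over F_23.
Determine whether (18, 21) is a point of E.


Check whether y^2 = x^3 + 19 x + 17 (mod 23) for (x, y) = (18, 21).
LHS: y^2 = 21^2 mod 23 = 4
RHS: x^3 + 19 x + 17 = 18^3 + 19*18 + 17 mod 23 = 4
LHS = RHS

Yes, on the curve


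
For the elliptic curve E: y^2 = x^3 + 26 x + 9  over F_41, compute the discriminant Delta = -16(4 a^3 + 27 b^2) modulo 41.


4 a^3 + 27 b^2 = 4*26^3 + 27*9^2 = 70304 + 2187 = 72491
Delta = -16 * (72491) = -1159856
Delta mod 41 = 34

Delta = 34 (mod 41)


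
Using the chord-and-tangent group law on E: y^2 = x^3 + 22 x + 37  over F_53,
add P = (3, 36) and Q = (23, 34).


P != Q, so use the chord formula.
s = (y2 - y1) / (x2 - x1) = (51) / (20) mod 53 = 37
x3 = s^2 - x1 - x2 mod 53 = 37^2 - 3 - 23 = 18
y3 = s (x1 - x3) - y1 mod 53 = 37 * (3 - 18) - 36 = 45

P + Q = (18, 45)


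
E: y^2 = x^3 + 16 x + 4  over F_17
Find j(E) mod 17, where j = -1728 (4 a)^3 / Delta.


Delta = -16(4 a^3 + 27 b^2) mod 17 = 3
-1728 * (4 a)^3 = -1728 * (4*16)^3 mod 17 = 7
j = 7 * 3^(-1) mod 17 = 8

j = 8 (mod 17)


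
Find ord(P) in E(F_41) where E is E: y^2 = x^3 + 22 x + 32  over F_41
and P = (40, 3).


Compute successive multiples of P until we hit O:
  1P = (40, 3)
  2P = (0, 27)
  3P = (3, 24)
  4P = (23, 35)
  5P = (39, 12)
  6P = (2, 24)
  7P = (7, 23)
  8P = (31, 40)
  ... (continuing to 36P)
  36P = O

ord(P) = 36


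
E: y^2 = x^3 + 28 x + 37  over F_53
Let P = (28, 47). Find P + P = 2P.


Doubling: s = (3 x1^2 + a) / (2 y1)
s = (3*28^2 + 28) / (2*47) mod 53 = 49
x3 = s^2 - 2 x1 mod 53 = 49^2 - 2*28 = 13
y3 = s (x1 - x3) - y1 mod 53 = 49 * (28 - 13) - 47 = 52

2P = (13, 52)


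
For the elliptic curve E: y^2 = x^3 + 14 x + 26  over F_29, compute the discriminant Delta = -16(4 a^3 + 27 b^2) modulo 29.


4 a^3 + 27 b^2 = 4*14^3 + 27*26^2 = 10976 + 18252 = 29228
Delta = -16 * (29228) = -467648
Delta mod 29 = 6

Delta = 6 (mod 29)


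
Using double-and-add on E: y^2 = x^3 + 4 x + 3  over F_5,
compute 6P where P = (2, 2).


k = 6 = 110_2 (binary, LSB first: 011)
Double-and-add from P = (2, 2):
  bit 0 = 0: acc unchanged = O
  bit 1 = 1: acc = O + (2, 3) = (2, 3)
  bit 2 = 1: acc = (2, 3) + (2, 2) = O

6P = O


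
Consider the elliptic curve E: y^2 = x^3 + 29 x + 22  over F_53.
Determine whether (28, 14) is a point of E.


Check whether y^2 = x^3 + 29 x + 22 (mod 53) for (x, y) = (28, 14).
LHS: y^2 = 14^2 mod 53 = 37
RHS: x^3 + 29 x + 22 = 28^3 + 29*28 + 22 mod 53 = 49
LHS != RHS

No, not on the curve


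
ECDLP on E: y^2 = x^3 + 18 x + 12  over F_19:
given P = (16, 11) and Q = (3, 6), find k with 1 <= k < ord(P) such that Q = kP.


Enumerate multiples of P until we hit Q = (3, 6):
  1P = (16, 11)
  2P = (3, 13)
  3P = (17, 14)
  4P = (14, 14)
  5P = (15, 16)
  6P = (13, 12)
  7P = (7, 5)
  8P = (7, 14)
  9P = (13, 7)
  10P = (15, 3)
  11P = (14, 5)
  12P = (17, 5)
  13P = (3, 6)
Match found at i = 13.

k = 13


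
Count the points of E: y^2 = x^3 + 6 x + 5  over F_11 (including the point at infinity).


For each x in F_11, count y with y^2 = x^3 + 6 x + 5 mod 11:
  x = 0: RHS = 5, y in [4, 7]  -> 2 point(s)
  x = 1: RHS = 1, y in [1, 10]  -> 2 point(s)
  x = 2: RHS = 3, y in [5, 6]  -> 2 point(s)
  x = 4: RHS = 5, y in [4, 7]  -> 2 point(s)
  x = 6: RHS = 4, y in [2, 9]  -> 2 point(s)
  x = 7: RHS = 5, y in [4, 7]  -> 2 point(s)
  x = 8: RHS = 4, y in [2, 9]  -> 2 point(s)
  x = 10: RHS = 9, y in [3, 8]  -> 2 point(s)
Affine points: 16. Add the point at infinity: total = 17.

#E(F_11) = 17


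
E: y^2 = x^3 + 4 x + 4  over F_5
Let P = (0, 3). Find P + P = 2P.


Doubling: s = (3 x1^2 + a) / (2 y1)
s = (3*0^2 + 4) / (2*3) mod 5 = 4
x3 = s^2 - 2 x1 mod 5 = 4^2 - 2*0 = 1
y3 = s (x1 - x3) - y1 mod 5 = 4 * (0 - 1) - 3 = 3

2P = (1, 3)


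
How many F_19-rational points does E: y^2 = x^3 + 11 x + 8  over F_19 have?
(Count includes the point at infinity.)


For each x in F_19, count y with y^2 = x^3 + 11 x + 8 mod 19:
  x = 1: RHS = 1, y in [1, 18]  -> 2 point(s)
  x = 2: RHS = 0, y in [0]  -> 1 point(s)
  x = 3: RHS = 11, y in [7, 12]  -> 2 point(s)
  x = 5: RHS = 17, y in [6, 13]  -> 2 point(s)
  x = 6: RHS = 5, y in [9, 10]  -> 2 point(s)
  x = 8: RHS = 0, y in [0]  -> 1 point(s)
  x = 9: RHS = 0, y in [0]  -> 1 point(s)
  x = 10: RHS = 16, y in [4, 15]  -> 2 point(s)
  x = 11: RHS = 16, y in [4, 15]  -> 2 point(s)
  x = 12: RHS = 6, y in [5, 14]  -> 2 point(s)
  x = 13: RHS = 11, y in [7, 12]  -> 2 point(s)
  x = 16: RHS = 5, y in [9, 10]  -> 2 point(s)
  x = 17: RHS = 16, y in [4, 15]  -> 2 point(s)
Affine points: 23. Add the point at infinity: total = 24.

#E(F_19) = 24


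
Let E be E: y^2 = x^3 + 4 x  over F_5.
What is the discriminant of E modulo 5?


4 a^3 + 27 b^2 = 4*4^3 + 27*0^2 = 256 + 0 = 256
Delta = -16 * (256) = -4096
Delta mod 5 = 4

Delta = 4 (mod 5)


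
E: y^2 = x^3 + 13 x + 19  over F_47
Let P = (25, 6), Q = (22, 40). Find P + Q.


P != Q, so use the chord formula.
s = (y2 - y1) / (x2 - x1) = (34) / (44) mod 47 = 20
x3 = s^2 - x1 - x2 mod 47 = 20^2 - 25 - 22 = 24
y3 = s (x1 - x3) - y1 mod 47 = 20 * (25 - 24) - 6 = 14

P + Q = (24, 14)


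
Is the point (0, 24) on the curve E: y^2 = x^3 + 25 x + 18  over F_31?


Check whether y^2 = x^3 + 25 x + 18 (mod 31) for (x, y) = (0, 24).
LHS: y^2 = 24^2 mod 31 = 18
RHS: x^3 + 25 x + 18 = 0^3 + 25*0 + 18 mod 31 = 18
LHS = RHS

Yes, on the curve


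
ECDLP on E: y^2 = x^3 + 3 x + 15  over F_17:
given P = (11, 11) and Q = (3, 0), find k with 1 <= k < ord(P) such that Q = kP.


Enumerate multiples of P until we hit Q = (3, 0):
  1P = (11, 11)
  2P = (3, 0)
Match found at i = 2.

k = 2


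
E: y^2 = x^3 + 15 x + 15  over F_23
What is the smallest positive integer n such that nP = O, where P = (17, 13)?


Compute successive multiples of P until we hit O:
  1P = (17, 13)
  2P = (14, 18)
  3P = (5, 13)
  4P = (1, 10)
  5P = (8, 16)
  6P = (16, 2)
  7P = (19, 11)
  8P = (11, 4)
  ... (continuing to 28P)
  28P = O

ord(P) = 28


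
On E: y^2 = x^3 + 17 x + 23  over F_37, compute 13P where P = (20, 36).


k = 13 = 1101_2 (binary, LSB first: 1011)
Double-and-add from P = (20, 36):
  bit 0 = 1: acc = O + (20, 36) = (20, 36)
  bit 1 = 0: acc unchanged = (20, 36)
  bit 2 = 1: acc = (20, 36) + (23, 36) = (31, 1)
  bit 3 = 1: acc = (31, 1) + (24, 26) = (31, 36)

13P = (31, 36)


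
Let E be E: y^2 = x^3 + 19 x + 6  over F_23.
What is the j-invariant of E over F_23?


Delta = -16(4 a^3 + 27 b^2) mod 23 = 21
-1728 * (4 a)^3 = -1728 * (4*19)^3 mod 23 = 6
j = 6 * 21^(-1) mod 23 = 20

j = 20 (mod 23)


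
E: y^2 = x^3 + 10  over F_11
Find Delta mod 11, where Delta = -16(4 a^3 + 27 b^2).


4 a^3 + 27 b^2 = 4*0^3 + 27*10^2 = 0 + 2700 = 2700
Delta = -16 * (2700) = -43200
Delta mod 11 = 8

Delta = 8 (mod 11)


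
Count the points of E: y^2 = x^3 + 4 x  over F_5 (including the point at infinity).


For each x in F_5, count y with y^2 = x^3 + 4 x + 0 mod 5:
  x = 0: RHS = 0, y in [0]  -> 1 point(s)
  x = 1: RHS = 0, y in [0]  -> 1 point(s)
  x = 2: RHS = 1, y in [1, 4]  -> 2 point(s)
  x = 3: RHS = 4, y in [2, 3]  -> 2 point(s)
  x = 4: RHS = 0, y in [0]  -> 1 point(s)
Affine points: 7. Add the point at infinity: total = 8.

#E(F_5) = 8


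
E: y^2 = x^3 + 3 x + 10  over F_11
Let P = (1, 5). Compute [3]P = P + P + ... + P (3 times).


k = 3 = 11_2 (binary, LSB first: 11)
Double-and-add from P = (1, 5):
  bit 0 = 1: acc = O + (1, 5) = (1, 5)
  bit 1 = 1: acc = (1, 5) + (1, 6) = O

3P = O


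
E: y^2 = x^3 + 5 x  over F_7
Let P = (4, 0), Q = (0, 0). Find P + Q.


P != Q, so use the chord formula.
s = (y2 - y1) / (x2 - x1) = (0) / (3) mod 7 = 0
x3 = s^2 - x1 - x2 mod 7 = 0^2 - 4 - 0 = 3
y3 = s (x1 - x3) - y1 mod 7 = 0 * (4 - 3) - 0 = 0

P + Q = (3, 0)


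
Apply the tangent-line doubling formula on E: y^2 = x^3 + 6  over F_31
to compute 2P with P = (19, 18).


Doubling: s = (3 x1^2 + a) / (2 y1)
s = (3*19^2 + 0) / (2*18) mod 31 = 12
x3 = s^2 - 2 x1 mod 31 = 12^2 - 2*19 = 13
y3 = s (x1 - x3) - y1 mod 31 = 12 * (19 - 13) - 18 = 23

2P = (13, 23)


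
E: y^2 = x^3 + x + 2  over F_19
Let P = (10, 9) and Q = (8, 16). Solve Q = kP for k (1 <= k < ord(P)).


Enumerate multiples of P until we hit Q = (8, 16):
  1P = (10, 9)
  2P = (8, 16)
Match found at i = 2.

k = 2


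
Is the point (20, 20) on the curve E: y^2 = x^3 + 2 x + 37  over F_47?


Check whether y^2 = x^3 + 2 x + 37 (mod 47) for (x, y) = (20, 20).
LHS: y^2 = 20^2 mod 47 = 24
RHS: x^3 + 2 x + 37 = 20^3 + 2*20 + 37 mod 47 = 40
LHS != RHS

No, not on the curve


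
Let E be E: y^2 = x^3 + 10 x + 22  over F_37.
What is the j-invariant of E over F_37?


Delta = -16(4 a^3 + 27 b^2) mod 37 = 9
-1728 * (4 a)^3 = -1728 * (4*10)^3 mod 37 = 1
j = 1 * 9^(-1) mod 37 = 33

j = 33 (mod 37)


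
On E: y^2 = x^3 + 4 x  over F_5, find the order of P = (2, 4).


Compute successive multiples of P until we hit O:
  1P = (2, 4)
  2P = (0, 0)
  3P = (2, 1)
  4P = O

ord(P) = 4


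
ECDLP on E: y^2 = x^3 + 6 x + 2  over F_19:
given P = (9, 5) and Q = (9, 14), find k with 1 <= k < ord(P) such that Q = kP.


Enumerate multiples of P until we hit Q = (9, 14):
  1P = (9, 5)
  2P = (17, 1)
  3P = (17, 18)
  4P = (9, 14)
Match found at i = 4.

k = 4


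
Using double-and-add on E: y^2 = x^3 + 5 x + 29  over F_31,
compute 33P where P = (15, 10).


k = 33 = 100001_2 (binary, LSB first: 100001)
Double-and-add from P = (15, 10):
  bit 0 = 1: acc = O + (15, 10) = (15, 10)
  bit 1 = 0: acc unchanged = (15, 10)
  bit 2 = 0: acc unchanged = (15, 10)
  bit 3 = 0: acc unchanged = (15, 10)
  bit 4 = 0: acc unchanged = (15, 10)
  bit 5 = 1: acc = (15, 10) + (2, 4) = (21, 23)

33P = (21, 23)


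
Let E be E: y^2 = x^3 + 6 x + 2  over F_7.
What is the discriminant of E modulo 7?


4 a^3 + 27 b^2 = 4*6^3 + 27*2^2 = 864 + 108 = 972
Delta = -16 * (972) = -15552
Delta mod 7 = 2

Delta = 2 (mod 7)


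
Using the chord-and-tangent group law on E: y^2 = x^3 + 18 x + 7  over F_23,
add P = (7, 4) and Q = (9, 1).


P != Q, so use the chord formula.
s = (y2 - y1) / (x2 - x1) = (20) / (2) mod 23 = 10
x3 = s^2 - x1 - x2 mod 23 = 10^2 - 7 - 9 = 15
y3 = s (x1 - x3) - y1 mod 23 = 10 * (7 - 15) - 4 = 8

P + Q = (15, 8)


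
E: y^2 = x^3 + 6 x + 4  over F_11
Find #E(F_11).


For each x in F_11, count y with y^2 = x^3 + 6 x + 4 mod 11:
  x = 0: RHS = 4, y in [2, 9]  -> 2 point(s)
  x = 1: RHS = 0, y in [0]  -> 1 point(s)
  x = 3: RHS = 5, y in [4, 7]  -> 2 point(s)
  x = 4: RHS = 4, y in [2, 9]  -> 2 point(s)
  x = 5: RHS = 5, y in [4, 7]  -> 2 point(s)
  x = 6: RHS = 3, y in [5, 6]  -> 2 point(s)
  x = 7: RHS = 4, y in [2, 9]  -> 2 point(s)
  x = 8: RHS = 3, y in [5, 6]  -> 2 point(s)
Affine points: 15. Add the point at infinity: total = 16.

#E(F_11) = 16


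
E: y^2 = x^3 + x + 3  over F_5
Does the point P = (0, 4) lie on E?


Check whether y^2 = x^3 + 1 x + 3 (mod 5) for (x, y) = (0, 4).
LHS: y^2 = 4^2 mod 5 = 1
RHS: x^3 + 1 x + 3 = 0^3 + 1*0 + 3 mod 5 = 3
LHS != RHS

No, not on the curve


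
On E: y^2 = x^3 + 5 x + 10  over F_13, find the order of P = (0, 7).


Compute successive multiples of P until we hit O:
  1P = (0, 7)
  2P = (12, 11)
  3P = (4, 9)
  4P = (6, 3)
  5P = (6, 10)
  6P = (4, 4)
  7P = (12, 2)
  8P = (0, 6)
  ... (continuing to 9P)
  9P = O

ord(P) = 9


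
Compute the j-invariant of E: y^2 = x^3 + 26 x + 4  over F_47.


Delta = -16(4 a^3 + 27 b^2) mod 47 = 31
-1728 * (4 a)^3 = -1728 * (4*26)^3 mod 47 = 2
j = 2 * 31^(-1) mod 47 = 41

j = 41 (mod 47)


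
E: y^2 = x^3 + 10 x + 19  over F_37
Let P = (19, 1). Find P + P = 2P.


Doubling: s = (3 x1^2 + a) / (2 y1)
s = (3*19^2 + 10) / (2*1) mod 37 = 10
x3 = s^2 - 2 x1 mod 37 = 10^2 - 2*19 = 25
y3 = s (x1 - x3) - y1 mod 37 = 10 * (19 - 25) - 1 = 13

2P = (25, 13)


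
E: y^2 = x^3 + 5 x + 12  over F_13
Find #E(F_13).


For each x in F_13, count y with y^2 = x^3 + 5 x + 12 mod 13:
  x = 0: RHS = 12, y in [5, 8]  -> 2 point(s)
  x = 2: RHS = 4, y in [2, 11]  -> 2 point(s)
  x = 7: RHS = 0, y in [0]  -> 1 point(s)
  x = 10: RHS = 9, y in [3, 10]  -> 2 point(s)
Affine points: 7. Add the point at infinity: total = 8.

#E(F_13) = 8


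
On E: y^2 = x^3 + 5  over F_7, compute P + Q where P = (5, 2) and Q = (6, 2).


P != Q, so use the chord formula.
s = (y2 - y1) / (x2 - x1) = (0) / (1) mod 7 = 0
x3 = s^2 - x1 - x2 mod 7 = 0^2 - 5 - 6 = 3
y3 = s (x1 - x3) - y1 mod 7 = 0 * (5 - 3) - 2 = 5

P + Q = (3, 5)
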